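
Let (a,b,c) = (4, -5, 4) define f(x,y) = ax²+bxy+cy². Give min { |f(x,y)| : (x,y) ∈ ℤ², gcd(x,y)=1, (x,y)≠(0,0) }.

translate: b→3 (≡-5 mod 8), so (4,-5,4)→(4,3,3)
flip: (4,3,3)→(3,-3,4)
translate: b→3 (≡-3 mod 6), so (3,-3,4)→(3,3,4)
reduced (well bottom): (3,3,4) with a≤c, −a<b≤a
well minimum = a = 3

3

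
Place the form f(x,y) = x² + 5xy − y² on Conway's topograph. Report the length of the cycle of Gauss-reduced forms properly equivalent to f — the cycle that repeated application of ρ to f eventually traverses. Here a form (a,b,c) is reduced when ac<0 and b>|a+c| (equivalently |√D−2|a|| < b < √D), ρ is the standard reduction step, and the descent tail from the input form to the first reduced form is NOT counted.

D = 29, ⌊√D⌋ = 5
river: ρ → (-1,5,1)
river: ρ → (1,5,-1)
ρ-cycle length = 2 (tail of 0 descent steps not counted)

2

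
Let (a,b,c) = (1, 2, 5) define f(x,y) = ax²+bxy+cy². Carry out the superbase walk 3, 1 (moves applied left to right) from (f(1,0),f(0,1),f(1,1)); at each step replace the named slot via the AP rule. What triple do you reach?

start (1,5,8) = (f(1,0),f(0,1),f(1,1))
replace slot 3: 2·(1+5) − 8 = 4 → (1,5,4)
replace slot 1: 2·(5+4) − 1 = 17 → (17,5,4)

17,5,4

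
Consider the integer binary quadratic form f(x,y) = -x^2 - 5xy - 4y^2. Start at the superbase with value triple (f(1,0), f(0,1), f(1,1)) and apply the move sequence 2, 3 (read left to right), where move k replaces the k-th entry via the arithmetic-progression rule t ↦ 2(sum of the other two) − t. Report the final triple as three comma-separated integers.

start (-1,-4,-10) = (f(1,0),f(0,1),f(1,1))
replace slot 2: 2·((-1)+(-10)) − (-4) = -18 → (-1,-18,-10)
replace slot 3: 2·((-1)+(-18)) − (-10) = -28 → (-1,-18,-28)

-1,-18,-28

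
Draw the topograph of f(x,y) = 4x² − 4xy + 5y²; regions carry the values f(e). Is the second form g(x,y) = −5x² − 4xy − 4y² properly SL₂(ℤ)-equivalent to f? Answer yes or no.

D₁ = -64, D₂ = -64
f: translate: b→4 (≡-4 mod 8), so (4,-4,5)→(4,4,5)
f: reduced (well bottom): (4,4,5) with a≤c, −a<b≤a
g is negative-definite; reduce −g:
−g: flip: (5,4,4)→(4,-4,5)
−g: translate: b→4 (≡-4 mod 8), so (4,-4,5)→(4,4,5)
−g: reduced (well bottom): (4,4,5) with a≤c, −a<b≤a
flip sign back: reduced form of g is (-4,-4,-5)
reduced forms (4, 4, 5) vs (-4, -4, -5) ⇒ inequivalent

no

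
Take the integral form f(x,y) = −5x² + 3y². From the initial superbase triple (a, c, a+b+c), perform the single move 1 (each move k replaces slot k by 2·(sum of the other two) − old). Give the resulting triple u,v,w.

start (-5,3,-2) = (f(1,0),f(0,1),f(1,1))
replace slot 1: 2·(3+(-2)) − (-5) = 7 → (7,3,-2)

7,3,-2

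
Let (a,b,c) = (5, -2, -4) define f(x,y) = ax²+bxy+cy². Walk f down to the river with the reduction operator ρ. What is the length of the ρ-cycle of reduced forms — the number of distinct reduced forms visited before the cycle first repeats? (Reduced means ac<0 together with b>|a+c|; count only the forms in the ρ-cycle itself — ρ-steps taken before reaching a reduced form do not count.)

D = 84, ⌊√D⌋ = 9
descent: ρ → (-4,2,5)  [lands on river]
river: ρ → (5,8,-1)
river: ρ → (-1,8,5)
river: ρ → (5,2,-4)
river: ρ → (-4,6,3)
river: ρ → (3,6,-4)
ρ-cycle length = 6 (tail of 1 descent step not counted)

6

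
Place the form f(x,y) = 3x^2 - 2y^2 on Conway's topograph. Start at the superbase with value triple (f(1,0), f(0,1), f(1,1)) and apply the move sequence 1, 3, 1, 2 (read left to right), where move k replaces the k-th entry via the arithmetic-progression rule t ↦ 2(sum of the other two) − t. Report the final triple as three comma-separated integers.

start (3,-2,1) = (f(1,0),f(0,1),f(1,1))
replace slot 1: 2·((-2)+1) − 3 = -5 → (-5,-2,1)
replace slot 3: 2·((-5)+(-2)) − 1 = -15 → (-5,-2,-15)
replace slot 1: 2·((-2)+(-15)) − (-5) = -29 → (-29,-2,-15)
replace slot 2: 2·((-29)+(-15)) − (-2) = -86 → (-29,-86,-15)

-29,-86,-15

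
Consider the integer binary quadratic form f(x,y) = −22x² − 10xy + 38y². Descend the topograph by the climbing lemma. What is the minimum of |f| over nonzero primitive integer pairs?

descent: ρ → (38,10,-22)
descent: ρ → (-22,34,26)  [lands on river]
river: ρ → (26,18,-30)
river: ρ → (-30,42,14)
river: ρ → (14,42,-30)
river: ρ → (-30,18,26)
river: ρ → (26,34,-22)
river: ρ → (-22,54,6)
river: ρ → (6,54,-22)
closes: descent 2, river 8
min |a| on river = 6

6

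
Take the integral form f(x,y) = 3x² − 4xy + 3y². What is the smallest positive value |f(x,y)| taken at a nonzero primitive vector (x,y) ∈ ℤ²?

translate: b→2 (≡-4 mod 6), so (3,-4,3)→(3,2,2)
flip: (3,2,2)→(2,-2,3)
translate: b→2 (≡-2 mod 4), so (2,-2,3)→(2,2,3)
reduced (well bottom): (2,2,3) with a≤c, −a<b≤a
well minimum = a = 2

2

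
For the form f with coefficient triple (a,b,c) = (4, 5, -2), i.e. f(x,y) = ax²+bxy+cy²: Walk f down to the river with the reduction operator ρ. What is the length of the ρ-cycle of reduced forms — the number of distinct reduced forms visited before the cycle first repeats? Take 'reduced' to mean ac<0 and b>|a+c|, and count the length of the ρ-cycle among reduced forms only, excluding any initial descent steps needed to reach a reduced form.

D = 57, ⌊√D⌋ = 7
river: ρ → (-2,7,1)
river: ρ → (1,7,-2)
river: ρ → (-2,5,4)
river: ρ → (4,3,-3)
river: ρ → (-3,3,4)
river: ρ → (4,5,-2)
ρ-cycle length = 6 (tail of 0 descent steps not counted)

6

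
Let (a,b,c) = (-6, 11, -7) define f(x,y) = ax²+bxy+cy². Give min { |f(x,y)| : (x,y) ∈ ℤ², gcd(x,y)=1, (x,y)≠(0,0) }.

translate: b→1 (≡-11 mod 12), so (6,-11,7)→(6,1,2)
flip: (6,1,2)→(2,-1,6)
reduced (well bottom): (2,-1,6) with a≤c, −a<b≤a
well minimum |f| = |-2| = 2 (negative-definite)

2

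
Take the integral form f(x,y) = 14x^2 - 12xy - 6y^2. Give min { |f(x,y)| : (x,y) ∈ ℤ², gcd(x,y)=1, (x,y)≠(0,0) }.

descent: ρ → (-6,12,14)  [lands on river]
river: ρ → (14,16,-4)
river: ρ → (-4,16,14)
river: ρ → (14,12,-6)
closes: descent 1, river 4
min |a| on river = 4

4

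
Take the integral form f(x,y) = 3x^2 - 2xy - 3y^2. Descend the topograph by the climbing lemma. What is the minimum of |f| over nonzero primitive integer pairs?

descent: ρ → (-3,2,3)  [lands on river]
river: ρ → (3,4,-2)
river: ρ → (-2,4,3)
river: ρ → (3,2,-3)
river: ρ → (-3,4,2)
river: ρ → (2,4,-3)
closes: descent 1, river 6
min |a| on river = 2

2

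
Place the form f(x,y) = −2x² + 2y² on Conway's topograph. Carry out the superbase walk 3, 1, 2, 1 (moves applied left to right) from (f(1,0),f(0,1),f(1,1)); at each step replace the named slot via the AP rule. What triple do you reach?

start (-2,2,0) = (f(1,0),f(0,1),f(1,1))
replace slot 3: 2·((-2)+2) − 0 = 0 → (-2,2,0)
replace slot 1: 2·(2+0) − (-2) = 6 → (6,2,0)
replace slot 2: 2·(6+0) − 2 = 10 → (6,10,0)
replace slot 1: 2·(10+0) − 6 = 14 → (14,10,0)

14,10,0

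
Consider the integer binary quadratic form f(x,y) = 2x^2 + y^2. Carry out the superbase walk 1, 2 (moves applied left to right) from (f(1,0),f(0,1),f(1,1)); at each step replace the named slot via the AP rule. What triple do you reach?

start (2,1,3) = (f(1,0),f(0,1),f(1,1))
replace slot 1: 2·(1+3) − 2 = 6 → (6,1,3)
replace slot 2: 2·(6+3) − 1 = 17 → (6,17,3)

6,17,3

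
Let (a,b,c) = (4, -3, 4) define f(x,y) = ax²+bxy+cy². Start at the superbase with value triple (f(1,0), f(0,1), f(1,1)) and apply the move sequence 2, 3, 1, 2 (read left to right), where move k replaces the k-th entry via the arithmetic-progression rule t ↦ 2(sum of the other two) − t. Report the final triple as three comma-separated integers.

start (4,4,5) = (f(1,0),f(0,1),f(1,1))
replace slot 2: 2·(4+5) − 4 = 14 → (4,14,5)
replace slot 3: 2·(4+14) − 5 = 31 → (4,14,31)
replace slot 1: 2·(14+31) − 4 = 86 → (86,14,31)
replace slot 2: 2·(86+31) − 14 = 220 → (86,220,31)

86,220,31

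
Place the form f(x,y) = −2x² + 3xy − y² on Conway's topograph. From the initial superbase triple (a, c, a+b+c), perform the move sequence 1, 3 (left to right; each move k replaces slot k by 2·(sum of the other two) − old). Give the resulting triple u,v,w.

start (-2,-1,0) = (f(1,0),f(0,1),f(1,1))
replace slot 1: 2·((-1)+0) − (-2) = 0 → (0,-1,0)
replace slot 3: 2·(0+(-1)) − 0 = -2 → (0,-1,-2)

0,-1,-2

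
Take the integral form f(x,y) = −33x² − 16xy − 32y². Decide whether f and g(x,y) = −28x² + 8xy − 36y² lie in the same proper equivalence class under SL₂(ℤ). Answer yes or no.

D₁ = -3968, D₂ = -3968
f is negative-definite; reduce −f:
−f: flip: (33,16,32)→(32,-16,33)
−f: reduced (well bottom): (32,-16,33) with a≤c, −a<b≤a
flip sign back: reduced form of f is (-32,16,-33)
g is negative-definite; reduce −g:
−g: reduced (well bottom): (28,-8,36) with a≤c, −a<b≤a
flip sign back: reduced form of g is (-28,8,-36)
reduced forms (-32, 16, -33) vs (-28, 8, -36) ⇒ inequivalent

no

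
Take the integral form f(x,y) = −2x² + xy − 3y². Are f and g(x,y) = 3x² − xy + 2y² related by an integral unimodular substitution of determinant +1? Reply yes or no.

D₁ = -23, D₂ = -23
f is negative-definite; reduce −f:
−f: reduced (well bottom): (2,-1,3) with a≤c, −a<b≤a
flip sign back: reduced form of f is (-2,1,-3)
g: flip: (3,-1,2)→(2,1,3)
g: reduced (well bottom): (2,1,3) with a≤c, −a<b≤a
reduced forms (-2, 1, -3) vs (2, 1, 3) ⇒ inequivalent

no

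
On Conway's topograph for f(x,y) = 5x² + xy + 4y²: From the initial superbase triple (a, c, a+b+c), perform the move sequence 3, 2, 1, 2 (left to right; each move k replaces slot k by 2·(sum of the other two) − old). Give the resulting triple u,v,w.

start (5,4,10) = (f(1,0),f(0,1),f(1,1))
replace slot 3: 2·(5+4) − 10 = 8 → (5,4,8)
replace slot 2: 2·(5+8) − 4 = 22 → (5,22,8)
replace slot 1: 2·(22+8) − 5 = 55 → (55,22,8)
replace slot 2: 2·(55+8) − 22 = 104 → (55,104,8)

55,104,8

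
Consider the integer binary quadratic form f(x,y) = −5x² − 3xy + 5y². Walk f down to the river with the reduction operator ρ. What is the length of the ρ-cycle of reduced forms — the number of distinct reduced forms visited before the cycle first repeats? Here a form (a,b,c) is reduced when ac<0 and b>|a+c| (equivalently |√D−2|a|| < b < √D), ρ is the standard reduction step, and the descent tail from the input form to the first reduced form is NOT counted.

D = 109, ⌊√D⌋ = 10
descent: ρ → (5,3,-5)  [lands on river]
river: ρ → (-5,7,3)
river: ρ → (3,5,-7)
river: ρ → (-7,9,1)
river: ρ → (1,9,-7)
river: ρ → (-7,5,3)
river: ρ → (3,7,-5)
river: ρ → (-5,3,5)
river: ρ → (5,7,-3)
river: ρ → (-3,5,7)
river: ρ → (7,9,-1)
river: ρ → (-1,9,7)
river: ρ → (7,5,-3)
river: ρ → (-3,7,5)
ρ-cycle length = 14 (tail of 1 descent step not counted)

14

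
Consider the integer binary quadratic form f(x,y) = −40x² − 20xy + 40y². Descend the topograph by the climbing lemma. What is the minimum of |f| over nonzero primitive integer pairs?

descent: ρ → (40,20,-40)  [lands on river]
river: ρ → (-40,60,20)
river: ρ → (20,60,-40)
river: ρ → (-40,20,40)
river: ρ → (40,60,-20)
river: ρ → (-20,60,40)
closes: descent 1, river 6
min |a| on river = 20

20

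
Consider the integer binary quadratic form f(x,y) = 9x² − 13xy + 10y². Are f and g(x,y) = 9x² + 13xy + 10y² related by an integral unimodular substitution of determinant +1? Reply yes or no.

D₁ = -191, D₂ = -191
f: translate: b→5 (≡-13 mod 18), so (9,-13,10)→(9,5,6)
f: flip: (9,5,6)→(6,-5,9)
f: reduced (well bottom): (6,-5,9) with a≤c, −a<b≤a
g: translate: b→-5 (≡13 mod 18), so (9,13,10)→(9,-5,6)
g: flip: (9,-5,6)→(6,5,9)
g: reduced (well bottom): (6,5,9) with a≤c, −a<b≤a
reduced forms (6, -5, 9) vs (6, 5, 9) ⇒ inequivalent

no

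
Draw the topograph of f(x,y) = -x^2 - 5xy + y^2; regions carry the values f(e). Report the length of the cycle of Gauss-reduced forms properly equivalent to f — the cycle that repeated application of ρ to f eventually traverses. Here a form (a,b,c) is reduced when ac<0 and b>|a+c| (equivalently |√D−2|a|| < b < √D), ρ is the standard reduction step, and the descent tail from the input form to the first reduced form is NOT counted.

D = 29, ⌊√D⌋ = 5
descent: ρ → (1,5,-1)  [lands on river]
river: ρ → (-1,5,1)
ρ-cycle length = 2 (tail of 1 descent step not counted)

2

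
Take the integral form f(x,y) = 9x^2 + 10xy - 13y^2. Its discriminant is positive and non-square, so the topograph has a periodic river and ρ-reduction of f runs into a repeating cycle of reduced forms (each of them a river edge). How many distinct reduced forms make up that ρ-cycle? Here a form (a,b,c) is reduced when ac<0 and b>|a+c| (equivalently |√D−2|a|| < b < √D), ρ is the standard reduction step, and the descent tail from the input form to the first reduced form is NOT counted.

D = 568, ⌊√D⌋ = 23
river: ρ → (-13,16,6)
river: ρ → (6,20,-7)
river: ρ → (-7,22,3)
river: ρ → (3,20,-14)
river: ρ → (-14,8,9)
river: ρ → (9,10,-13)
ρ-cycle length = 6 (tail of 0 descent steps not counted)

6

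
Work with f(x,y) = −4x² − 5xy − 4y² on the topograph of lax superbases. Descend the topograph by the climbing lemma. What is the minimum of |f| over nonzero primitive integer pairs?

translate: b→-3 (≡5 mod 8), so (4,5,4)→(4,-3,3)
flip: (4,-3,3)→(3,3,4)
reduced (well bottom): (3,3,4) with a≤c, −a<b≤a
well minimum |f| = |-3| = 3 (negative-definite)

3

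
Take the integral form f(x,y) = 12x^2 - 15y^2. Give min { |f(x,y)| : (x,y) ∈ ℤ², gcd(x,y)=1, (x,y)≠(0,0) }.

descent: ρ → (-15,0,12)
descent: ρ → (12,24,-3)  [lands on river]
river: ρ → (-3,24,12)
closes: descent 2, river 2
min |a| on river = 3

3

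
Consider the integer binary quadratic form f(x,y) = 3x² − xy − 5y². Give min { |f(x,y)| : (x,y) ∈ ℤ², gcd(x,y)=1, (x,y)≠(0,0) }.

descent: ρ → (-5,1,3)
descent: ρ → (3,5,-3)  [lands on river]
river: ρ → (-3,7,1)
river: ρ → (1,7,-3)
river: ρ → (-3,5,3)
river: ρ → (3,7,-1)
river: ρ → (-1,7,3)
closes: descent 2, river 6
min |a| on river = 1

1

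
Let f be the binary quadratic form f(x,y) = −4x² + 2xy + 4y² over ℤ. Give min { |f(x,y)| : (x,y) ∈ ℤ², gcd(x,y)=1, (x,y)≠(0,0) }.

river: ρ → (4,6,-2)
river: ρ → (-2,6,4)
river: ρ → (4,2,-4)
river: ρ → (-4,6,2)
river: ρ → (2,6,-4)
river: ρ → (-4,2,4)
closes: descent 0, river 6
min |a| on river = 2

2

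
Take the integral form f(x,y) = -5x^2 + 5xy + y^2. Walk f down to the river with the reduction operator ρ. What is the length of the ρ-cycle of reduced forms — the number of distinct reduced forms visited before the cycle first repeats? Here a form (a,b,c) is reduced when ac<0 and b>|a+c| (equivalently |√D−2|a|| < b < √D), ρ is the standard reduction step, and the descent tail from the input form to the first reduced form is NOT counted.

D = 45, ⌊√D⌋ = 6
river: ρ → (1,5,-5)
river: ρ → (-5,5,1)
ρ-cycle length = 2 (tail of 0 descent steps not counted)

2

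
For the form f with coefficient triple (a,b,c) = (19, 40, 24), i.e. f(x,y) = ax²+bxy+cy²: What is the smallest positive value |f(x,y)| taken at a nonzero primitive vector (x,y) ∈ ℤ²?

translate: b→2 (≡40 mod 38), so (19,40,24)→(19,2,3)
flip: (19,2,3)→(3,-2,19)
reduced (well bottom): (3,-2,19) with a≤c, −a<b≤a
well minimum = a = 3

3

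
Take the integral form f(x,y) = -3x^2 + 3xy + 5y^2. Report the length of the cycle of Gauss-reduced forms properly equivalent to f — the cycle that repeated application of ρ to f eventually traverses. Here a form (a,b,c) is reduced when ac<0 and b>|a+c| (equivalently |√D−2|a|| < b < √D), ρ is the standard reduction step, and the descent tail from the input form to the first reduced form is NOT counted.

D = 69, ⌊√D⌋ = 8
river: ρ → (5,7,-1)
river: ρ → (-1,7,5)
river: ρ → (5,3,-3)
river: ρ → (-3,3,5)
ρ-cycle length = 4 (tail of 0 descent steps not counted)

4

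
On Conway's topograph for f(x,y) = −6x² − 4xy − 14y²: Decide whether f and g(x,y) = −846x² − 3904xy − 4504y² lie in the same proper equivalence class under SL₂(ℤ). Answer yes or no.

D₁ = -320, D₂ = -320
f is negative-definite; reduce −f:
−f: reduced (well bottom): (6,4,14) with a≤c, −a<b≤a
flip sign back: reduced form of f is (-6,-4,-14)
g is negative-definite; reduce −g:
−g: translate: b→520 (≡3904 mod 1692), so (846,3904,4504)→(846,520,80)
−g: flip: (846,520,80)→(80,-520,846)
−g: translate: b→-40 (≡-520 mod 160), so (80,-520,846)→(80,-40,6)
−g: flip: (80,-40,6)→(6,40,80)
−g: translate: b→4 (≡40 mod 12), so (6,40,80)→(6,4,14)
−g: reduced (well bottom): (6,4,14) with a≤c, −a<b≤a
flip sign back: reduced form of g is (-6,-4,-14)
reduced forms (-6, -4, -14) vs (-6, -4, -14) ⇒ equivalent

yes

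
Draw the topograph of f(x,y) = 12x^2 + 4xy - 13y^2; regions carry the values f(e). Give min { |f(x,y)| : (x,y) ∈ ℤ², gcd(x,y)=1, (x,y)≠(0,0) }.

river: ρ → (-13,22,3)
river: ρ → (3,20,-20)
river: ρ → (-20,20,3)
river: ρ → (3,22,-13)
river: ρ → (-13,4,12)
river: ρ → (12,20,-5)
river: ρ → (-5,20,12)
river: ρ → (12,4,-13)
closes: descent 0, river 8
min |a| on river = 3

3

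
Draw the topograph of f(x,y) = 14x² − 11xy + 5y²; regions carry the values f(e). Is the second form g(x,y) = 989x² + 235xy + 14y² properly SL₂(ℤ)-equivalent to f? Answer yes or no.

D₁ = -159, D₂ = -159
f: flip: (14,-11,5)→(5,11,14)
f: translate: b→1 (≡11 mod 10), so (5,11,14)→(5,1,8)
f: reduced (well bottom): (5,1,8) with a≤c, −a<b≤a
g: flip: (989,235,14)→(14,-235,989)
g: translate: b→-11 (≡-235 mod 28), so (14,-235,989)→(14,-11,5)
g: flip: (14,-11,5)→(5,11,14)
g: translate: b→1 (≡11 mod 10), so (5,11,14)→(5,1,8)
g: reduced (well bottom): (5,1,8) with a≤c, −a<b≤a
reduced forms (5, 1, 8) vs (5, 1, 8) ⇒ equivalent

yes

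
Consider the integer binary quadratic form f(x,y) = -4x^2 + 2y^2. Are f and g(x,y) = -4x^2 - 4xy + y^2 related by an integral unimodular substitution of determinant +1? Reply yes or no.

D₁ = 32, D₂ = 32
river cycle of f (length 2): (2, 4, -2), (-2, 4, 2)
river cycle of g (length 2): (1, 4, -4), (-4, 4, 1)
cycles differ ⇒ inequivalent

no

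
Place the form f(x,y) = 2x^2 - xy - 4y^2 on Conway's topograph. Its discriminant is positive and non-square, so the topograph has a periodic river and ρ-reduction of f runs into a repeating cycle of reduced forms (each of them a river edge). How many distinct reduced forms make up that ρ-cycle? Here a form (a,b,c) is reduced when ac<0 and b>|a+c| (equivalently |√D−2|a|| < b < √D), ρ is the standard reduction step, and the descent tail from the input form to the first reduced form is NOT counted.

D = 33, ⌊√D⌋ = 5
descent: ρ → (-4,1,2)
descent: ρ → (2,3,-3)  [lands on river]
river: ρ → (-3,3,2)
river: ρ → (2,5,-1)
river: ρ → (-1,5,2)
ρ-cycle length = 4 (tail of 2 descent steps not counted)

4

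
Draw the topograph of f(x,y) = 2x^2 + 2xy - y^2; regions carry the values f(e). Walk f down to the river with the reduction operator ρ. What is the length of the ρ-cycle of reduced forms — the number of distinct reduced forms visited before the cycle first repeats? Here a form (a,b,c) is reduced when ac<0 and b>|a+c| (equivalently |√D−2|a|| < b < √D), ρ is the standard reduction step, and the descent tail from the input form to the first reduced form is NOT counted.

D = 12, ⌊√D⌋ = 3
river: ρ → (-1,2,2)
river: ρ → (2,2,-1)
ρ-cycle length = 2 (tail of 0 descent steps not counted)

2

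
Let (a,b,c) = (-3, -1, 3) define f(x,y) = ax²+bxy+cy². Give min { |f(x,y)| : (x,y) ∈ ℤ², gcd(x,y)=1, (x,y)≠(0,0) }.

descent: ρ → (3,1,-3)  [lands on river]
river: ρ → (-3,5,1)
river: ρ → (1,5,-3)
river: ρ → (-3,1,3)
river: ρ → (3,5,-1)
river: ρ → (-1,5,3)
closes: descent 1, river 6
min |a| on river = 1

1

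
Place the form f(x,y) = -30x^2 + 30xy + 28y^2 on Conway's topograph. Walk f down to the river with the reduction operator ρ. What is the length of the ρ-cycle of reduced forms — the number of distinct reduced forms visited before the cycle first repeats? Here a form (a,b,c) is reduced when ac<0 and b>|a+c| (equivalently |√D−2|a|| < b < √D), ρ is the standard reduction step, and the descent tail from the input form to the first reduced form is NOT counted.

D = 4260, ⌊√D⌋ = 65
river: ρ → (28,26,-32)
river: ρ → (-32,38,22)
river: ρ → (22,50,-20)
river: ρ → (-20,30,42)
river: ρ → (42,54,-8)
river: ρ → (-8,58,28)
river: ρ → (28,54,-12)
river: ρ → (-12,42,52)
river: ρ → (52,62,-2)
river: ρ → (-2,62,52)
river: ρ → (52,42,-12)
river: ρ → (-12,54,28)
river: ρ → (28,58,-8)
river: ρ → (-8,54,42)
river: ρ → (42,30,-20)
river: ρ → (-20,50,22)
river: ρ → (22,38,-32)
river: ρ → (-32,26,28)
river: ρ → (28,30,-30)
river: ρ → (-30,30,28)
ρ-cycle length = 20 (tail of 0 descent steps not counted)

20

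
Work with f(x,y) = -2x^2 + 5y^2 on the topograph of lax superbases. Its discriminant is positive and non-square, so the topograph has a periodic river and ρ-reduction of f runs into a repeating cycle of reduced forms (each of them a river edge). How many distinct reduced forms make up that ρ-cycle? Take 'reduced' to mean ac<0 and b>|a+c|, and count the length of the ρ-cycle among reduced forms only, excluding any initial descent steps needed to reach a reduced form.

D = 40, ⌊√D⌋ = 6
descent: ρ → (5,0,-2)
descent: ρ → (-2,4,3)  [lands on river]
river: ρ → (3,2,-3)
river: ρ → (-3,4,2)
river: ρ → (2,4,-3)
river: ρ → (-3,2,3)
river: ρ → (3,4,-2)
ρ-cycle length = 6 (tail of 2 descent steps not counted)

6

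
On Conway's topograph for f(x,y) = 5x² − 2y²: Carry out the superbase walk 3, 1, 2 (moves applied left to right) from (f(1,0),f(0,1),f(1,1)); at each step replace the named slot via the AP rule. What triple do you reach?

start (5,-2,3) = (f(1,0),f(0,1),f(1,1))
replace slot 3: 2·(5+(-2)) − 3 = 3 → (5,-2,3)
replace slot 1: 2·((-2)+3) − 5 = -3 → (-3,-2,3)
replace slot 2: 2·((-3)+3) − (-2) = 2 → (-3,2,3)

-3,2,3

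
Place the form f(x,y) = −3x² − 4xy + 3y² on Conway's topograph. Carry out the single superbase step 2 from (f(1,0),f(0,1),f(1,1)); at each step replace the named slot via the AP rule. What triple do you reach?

start (-3,3,-4) = (f(1,0),f(0,1),f(1,1))
replace slot 2: 2·((-3)+(-4)) − 3 = -17 → (-3,-17,-4)

-3,-17,-4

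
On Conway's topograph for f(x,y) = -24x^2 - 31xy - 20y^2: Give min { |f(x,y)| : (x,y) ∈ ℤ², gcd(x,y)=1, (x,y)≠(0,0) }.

translate: b→-17 (≡31 mod 48), so (24,31,20)→(24,-17,13)
flip: (24,-17,13)→(13,17,24)
translate: b→-9 (≡17 mod 26), so (13,17,24)→(13,-9,20)
reduced (well bottom): (13,-9,20) with a≤c, −a<b≤a
well minimum |f| = |-13| = 13 (negative-definite)

13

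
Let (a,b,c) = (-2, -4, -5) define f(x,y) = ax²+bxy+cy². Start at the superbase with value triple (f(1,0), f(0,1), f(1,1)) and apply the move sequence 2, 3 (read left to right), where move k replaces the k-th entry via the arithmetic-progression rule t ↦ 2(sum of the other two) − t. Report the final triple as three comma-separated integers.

start (-2,-5,-11) = (f(1,0),f(0,1),f(1,1))
replace slot 2: 2·((-2)+(-11)) − (-5) = -21 → (-2,-21,-11)
replace slot 3: 2·((-2)+(-21)) − (-11) = -35 → (-2,-21,-35)

-2,-21,-35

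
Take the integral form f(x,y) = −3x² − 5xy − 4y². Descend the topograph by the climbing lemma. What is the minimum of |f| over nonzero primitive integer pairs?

translate: b→-1 (≡5 mod 6), so (3,5,4)→(3,-1,2)
flip: (3,-1,2)→(2,1,3)
reduced (well bottom): (2,1,3) with a≤c, −a<b≤a
well minimum |f| = |-2| = 2 (negative-definite)

2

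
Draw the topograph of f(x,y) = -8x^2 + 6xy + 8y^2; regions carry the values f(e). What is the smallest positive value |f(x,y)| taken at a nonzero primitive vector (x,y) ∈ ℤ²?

river: ρ → (8,10,-6)
river: ρ → (-6,14,4)
river: ρ → (4,10,-12)
river: ρ → (-12,14,2)
river: ρ → (2,14,-12)
river: ρ → (-12,10,4)
river: ρ → (4,14,-6)
river: ρ → (-6,10,8)
river: ρ → (8,6,-8)
river: ρ → (-8,10,6)
river: ρ → (6,14,-4)
river: ρ → (-4,10,12)
river: ρ → (12,14,-2)
river: ρ → (-2,14,12)
river: ρ → (12,10,-4)
river: ρ → (-4,14,6)
river: ρ → (6,10,-8)
river: ρ → (-8,6,8)
closes: descent 0, river 18
min |a| on river = 2

2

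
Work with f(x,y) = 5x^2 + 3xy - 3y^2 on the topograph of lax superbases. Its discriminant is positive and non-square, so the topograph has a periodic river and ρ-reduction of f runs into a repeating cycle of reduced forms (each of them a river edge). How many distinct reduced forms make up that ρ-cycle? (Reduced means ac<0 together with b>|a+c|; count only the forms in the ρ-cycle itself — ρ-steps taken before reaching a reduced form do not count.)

D = 69, ⌊√D⌋ = 8
river: ρ → (-3,3,5)
river: ρ → (5,7,-1)
river: ρ → (-1,7,5)
river: ρ → (5,3,-3)
ρ-cycle length = 4 (tail of 0 descent steps not counted)

4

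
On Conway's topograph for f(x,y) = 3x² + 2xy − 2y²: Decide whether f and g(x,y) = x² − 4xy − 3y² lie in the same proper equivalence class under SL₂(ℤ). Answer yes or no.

D₁ = 28, D₂ = 28
river cycle of f (length 4): (-2, 2, 3), (3, 4, -1), (-1, 4, 3), (3, 2, -2)
river cycle of g (length 4): (-3, 4, 1), (1, 4, -3), (-3, 2, 2), (2, 2, -3)
cycles differ ⇒ inequivalent

no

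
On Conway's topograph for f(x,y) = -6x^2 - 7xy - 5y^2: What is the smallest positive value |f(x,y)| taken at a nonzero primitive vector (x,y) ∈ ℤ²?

translate: b→-5 (≡7 mod 12), so (6,7,5)→(6,-5,4)
flip: (6,-5,4)→(4,5,6)
translate: b→-3 (≡5 mod 8), so (4,5,6)→(4,-3,5)
reduced (well bottom): (4,-3,5) with a≤c, −a<b≤a
well minimum |f| = |-4| = 4 (negative-definite)

4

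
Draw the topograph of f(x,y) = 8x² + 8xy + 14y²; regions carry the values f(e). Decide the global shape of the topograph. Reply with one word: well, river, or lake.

D = b²−4ac = 8² − 4·8·14 = -384
D < 0 ⇒ definite ⇒ every region one sign ⇒ single well

well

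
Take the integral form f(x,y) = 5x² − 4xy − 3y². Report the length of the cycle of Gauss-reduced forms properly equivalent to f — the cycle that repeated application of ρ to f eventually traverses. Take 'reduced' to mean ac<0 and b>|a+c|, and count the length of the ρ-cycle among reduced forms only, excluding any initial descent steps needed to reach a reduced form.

D = 76, ⌊√D⌋ = 8
descent: ρ → (-3,4,5)  [lands on river]
river: ρ → (5,6,-2)
river: ρ → (-2,6,5)
river: ρ → (5,4,-3)
river: ρ → (-3,8,1)
river: ρ → (1,8,-3)
ρ-cycle length = 6 (tail of 1 descent step not counted)

6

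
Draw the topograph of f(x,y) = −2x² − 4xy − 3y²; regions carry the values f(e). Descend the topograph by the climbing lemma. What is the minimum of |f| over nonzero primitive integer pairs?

translate: b→0 (≡4 mod 4), so (2,4,3)→(2,0,1)
flip: (2,0,1)→(1,0,2)
reduced (well bottom): (1,0,2) with a≤c, −a<b≤a
well minimum |f| = |-1| = 1 (negative-definite)

1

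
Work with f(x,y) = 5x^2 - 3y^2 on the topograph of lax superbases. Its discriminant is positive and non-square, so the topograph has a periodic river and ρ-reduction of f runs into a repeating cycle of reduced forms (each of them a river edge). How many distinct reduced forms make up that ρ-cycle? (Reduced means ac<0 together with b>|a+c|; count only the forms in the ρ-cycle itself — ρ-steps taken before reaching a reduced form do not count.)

D = 60, ⌊√D⌋ = 7
descent: ρ → (-3,6,2)  [lands on river]
river: ρ → (2,6,-3)
ρ-cycle length = 2 (tail of 1 descent step not counted)

2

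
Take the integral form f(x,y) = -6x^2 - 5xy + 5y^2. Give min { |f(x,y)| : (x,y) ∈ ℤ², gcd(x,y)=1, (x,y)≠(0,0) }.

descent: ρ → (5,5,-6)  [lands on river]
river: ρ → (-6,7,4)
river: ρ → (4,9,-4)
river: ρ → (-4,7,6)
river: ρ → (6,5,-5)
river: ρ → (-5,5,6)
river: ρ → (6,7,-4)
river: ρ → (-4,9,4)
river: ρ → (4,7,-6)
river: ρ → (-6,5,5)
closes: descent 1, river 10
min |a| on river = 4

4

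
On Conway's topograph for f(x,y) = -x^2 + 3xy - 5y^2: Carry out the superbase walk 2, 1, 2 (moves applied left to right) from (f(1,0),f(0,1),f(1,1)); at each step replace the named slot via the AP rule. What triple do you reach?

start (-1,-5,-3) = (f(1,0),f(0,1),f(1,1))
replace slot 2: 2·((-1)+(-3)) − (-5) = -3 → (-1,-3,-3)
replace slot 1: 2·((-3)+(-3)) − (-1) = -11 → (-11,-3,-3)
replace slot 2: 2·((-11)+(-3)) − (-3) = -25 → (-11,-25,-3)

-11,-25,-3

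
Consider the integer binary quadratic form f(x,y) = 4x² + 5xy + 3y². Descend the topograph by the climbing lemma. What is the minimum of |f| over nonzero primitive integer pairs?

translate: b→-3 (≡5 mod 8), so (4,5,3)→(4,-3,2)
flip: (4,-3,2)→(2,3,4)
translate: b→-1 (≡3 mod 4), so (2,3,4)→(2,-1,3)
reduced (well bottom): (2,-1,3) with a≤c, −a<b≤a
well minimum = a = 2

2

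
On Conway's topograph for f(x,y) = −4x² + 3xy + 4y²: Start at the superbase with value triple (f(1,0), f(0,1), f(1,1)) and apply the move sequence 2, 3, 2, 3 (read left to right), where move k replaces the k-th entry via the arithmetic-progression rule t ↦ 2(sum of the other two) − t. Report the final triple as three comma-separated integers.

start (-4,4,3) = (f(1,0),f(0,1),f(1,1))
replace slot 2: 2·((-4)+3) − 4 = -6 → (-4,-6,3)
replace slot 3: 2·((-4)+(-6)) − 3 = -23 → (-4,-6,-23)
replace slot 2: 2·((-4)+(-23)) − (-6) = -48 → (-4,-48,-23)
replace slot 3: 2·((-4)+(-48)) − (-23) = -81 → (-4,-48,-81)

-4,-48,-81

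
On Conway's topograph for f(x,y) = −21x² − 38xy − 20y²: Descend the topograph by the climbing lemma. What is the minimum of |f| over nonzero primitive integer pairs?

translate: b→-4 (≡38 mod 42), so (21,38,20)→(21,-4,3)
flip: (21,-4,3)→(3,4,21)
translate: b→-2 (≡4 mod 6), so (3,4,21)→(3,-2,20)
reduced (well bottom): (3,-2,20) with a≤c, −a<b≤a
well minimum |f| = |-3| = 3 (negative-definite)

3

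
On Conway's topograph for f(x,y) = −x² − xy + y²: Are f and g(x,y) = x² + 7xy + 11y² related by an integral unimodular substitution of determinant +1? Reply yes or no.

D₁ = 5, D₂ = 5
river cycle of f (length 2): (1, 1, -1), (-1, 1, 1)
river cycle of g (length 2): (1, 1, -1), (-1, 1, 1)
cycles coincide ⇒ equivalent

yes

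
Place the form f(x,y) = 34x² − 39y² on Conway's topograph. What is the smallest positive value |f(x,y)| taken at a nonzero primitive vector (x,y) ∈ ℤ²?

descent: ρ → (-39,0,34)
descent: ρ → (34,68,-5)  [lands on river]
river: ρ → (-5,72,6)
river: ρ → (6,72,-5)
river: ρ → (-5,68,34)
closes: descent 2, river 4
min |a| on river = 5

5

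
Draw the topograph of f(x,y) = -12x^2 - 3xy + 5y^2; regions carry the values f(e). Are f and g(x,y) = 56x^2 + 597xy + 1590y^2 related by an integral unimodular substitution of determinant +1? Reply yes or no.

D₁ = 249, D₂ = 249
river cycle of f (length 16): (5, 13, -4), (-4, 11, 8), (8, 5, -7), (-7, 9, 6), (6, 15, -1), (-1, 15, 6), (6, 9, -7), (-7, 5, 8), (8, 11, -4), (-4, 13, 5), … (6 more)
river cycle of g (length 16): (5, 13, -4), (-4, 11, 8), (8, 5, -7), (-7, 9, 6), (6, 15, -1), (-1, 15, 6), (6, 9, -7), (-7, 5, 8), (8, 11, -4), (-4, 13, 5), … (6 more)
cycles coincide ⇒ equivalent

yes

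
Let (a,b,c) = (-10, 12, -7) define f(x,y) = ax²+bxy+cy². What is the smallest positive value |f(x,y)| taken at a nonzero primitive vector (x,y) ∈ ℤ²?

translate: b→8 (≡-12 mod 20), so (10,-12,7)→(10,8,5)
flip: (10,8,5)→(5,-8,10)
translate: b→2 (≡-8 mod 10), so (5,-8,10)→(5,2,7)
reduced (well bottom): (5,2,7) with a≤c, −a<b≤a
well minimum |f| = |-5| = 5 (negative-definite)

5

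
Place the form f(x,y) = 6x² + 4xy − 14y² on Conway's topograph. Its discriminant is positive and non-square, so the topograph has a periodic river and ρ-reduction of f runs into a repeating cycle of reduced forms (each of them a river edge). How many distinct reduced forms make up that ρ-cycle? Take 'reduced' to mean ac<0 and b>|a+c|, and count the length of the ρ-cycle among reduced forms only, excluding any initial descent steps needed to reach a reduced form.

D = 352, ⌊√D⌋ = 18
descent: ρ → (-14,-4,6)
descent: ρ → (6,16,-4)  [lands on river]
river: ρ → (-4,16,6)
river: ρ → (6,8,-12)
river: ρ → (-12,16,2)
river: ρ → (2,16,-12)
river: ρ → (-12,8,6)
ρ-cycle length = 6 (tail of 2 descent steps not counted)

6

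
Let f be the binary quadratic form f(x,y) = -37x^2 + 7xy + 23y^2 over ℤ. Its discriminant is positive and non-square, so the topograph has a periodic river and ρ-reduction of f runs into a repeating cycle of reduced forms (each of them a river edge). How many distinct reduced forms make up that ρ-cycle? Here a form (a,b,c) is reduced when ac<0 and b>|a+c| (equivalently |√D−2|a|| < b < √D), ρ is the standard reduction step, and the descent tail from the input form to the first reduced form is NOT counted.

D = 3453, ⌊√D⌋ = 58
descent: ρ → (23,39,-21)  [lands on river]
river: ρ → (-21,45,17)
river: ρ → (17,57,-3)
river: ρ → (-3,57,17)
river: ρ → (17,45,-21)
river: ρ → (-21,39,23)
river: ρ → (23,53,-7)
river: ρ → (-7,45,51)
river: ρ → (51,57,-1)
river: ρ → (-1,57,51)
river: ρ → (51,45,-7)
river: ρ → (-7,53,23)
ρ-cycle length = 12 (tail of 1 descent step not counted)

12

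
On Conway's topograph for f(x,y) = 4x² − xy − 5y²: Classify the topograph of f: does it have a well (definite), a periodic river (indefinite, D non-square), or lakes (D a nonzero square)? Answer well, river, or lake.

D = b²−4ac = (-1)² − 4·4·(-5) = 81
D = 9² is a perfect square ⇒ form factors over ℤ ⇒ lakes

lake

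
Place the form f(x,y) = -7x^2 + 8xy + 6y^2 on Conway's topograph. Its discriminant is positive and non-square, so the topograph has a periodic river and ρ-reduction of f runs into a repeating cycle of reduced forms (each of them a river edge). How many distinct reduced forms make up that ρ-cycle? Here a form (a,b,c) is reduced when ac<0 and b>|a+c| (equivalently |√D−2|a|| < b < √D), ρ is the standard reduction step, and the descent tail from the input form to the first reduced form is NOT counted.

D = 232, ⌊√D⌋ = 15
river: ρ → (6,4,-9)
river: ρ → (-9,14,1)
river: ρ → (1,14,-9)
river: ρ → (-9,4,6)
river: ρ → (6,8,-7)
river: ρ → (-7,6,7)
river: ρ → (7,8,-6)
river: ρ → (-6,4,9)
river: ρ → (9,14,-1)
river: ρ → (-1,14,9)
river: ρ → (9,4,-6)
river: ρ → (-6,8,7)
river: ρ → (7,6,-7)
river: ρ → (-7,8,6)
ρ-cycle length = 14 (tail of 0 descent steps not counted)

14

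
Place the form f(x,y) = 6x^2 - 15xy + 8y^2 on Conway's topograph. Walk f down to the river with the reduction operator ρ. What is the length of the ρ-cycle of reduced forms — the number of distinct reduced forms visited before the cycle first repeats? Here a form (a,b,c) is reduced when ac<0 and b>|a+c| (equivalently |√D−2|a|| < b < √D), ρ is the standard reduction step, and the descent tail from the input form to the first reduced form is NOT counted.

D = 33, ⌊√D⌋ = 5
descent: ρ → (8,-1,-1)
descent: ρ → (-1,5,2)  [lands on river]
river: ρ → (2,3,-3)
river: ρ → (-3,3,2)
river: ρ → (2,5,-1)
ρ-cycle length = 4 (tail of 2 descent steps not counted)

4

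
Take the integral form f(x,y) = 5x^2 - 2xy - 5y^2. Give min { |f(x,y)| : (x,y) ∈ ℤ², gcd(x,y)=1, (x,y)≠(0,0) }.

descent: ρ → (-5,2,5)  [lands on river]
river: ρ → (5,8,-2)
river: ρ → (-2,8,5)
river: ρ → (5,2,-5)
river: ρ → (-5,8,2)
river: ρ → (2,8,-5)
closes: descent 1, river 6
min |a| on river = 2

2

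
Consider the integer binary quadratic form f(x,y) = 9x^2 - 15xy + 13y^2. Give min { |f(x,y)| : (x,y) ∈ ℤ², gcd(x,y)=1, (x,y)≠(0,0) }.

translate: b→3 (≡-15 mod 18), so (9,-15,13)→(9,3,7)
flip: (9,3,7)→(7,-3,9)
reduced (well bottom): (7,-3,9) with a≤c, −a<b≤a
well minimum = a = 7

7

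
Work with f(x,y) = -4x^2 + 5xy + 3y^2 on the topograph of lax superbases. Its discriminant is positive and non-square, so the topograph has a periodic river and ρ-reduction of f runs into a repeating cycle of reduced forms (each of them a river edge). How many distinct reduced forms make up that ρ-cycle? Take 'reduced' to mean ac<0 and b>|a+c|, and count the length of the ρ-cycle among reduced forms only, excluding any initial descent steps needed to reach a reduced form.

D = 73, ⌊√D⌋ = 8
river: ρ → (3,7,-2)
river: ρ → (-2,5,6)
river: ρ → (6,7,-1)
river: ρ → (-1,7,6)
river: ρ → (6,5,-2)
river: ρ → (-2,7,3)
river: ρ → (3,5,-4)
river: ρ → (-4,3,4)
river: ρ → (4,5,-3)
river: ρ → (-3,7,2)
river: ρ → (2,5,-6)
river: ρ → (-6,7,1)
river: ρ → (1,7,-6)
river: ρ → (-6,5,2)
river: ρ → (2,7,-3)
river: ρ → (-3,5,4)
river: ρ → (4,3,-4)
river: ρ → (-4,5,3)
ρ-cycle length = 18 (tail of 0 descent steps not counted)

18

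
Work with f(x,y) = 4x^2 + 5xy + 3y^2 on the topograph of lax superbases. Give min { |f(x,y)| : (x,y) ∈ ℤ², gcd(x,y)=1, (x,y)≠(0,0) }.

translate: b→-3 (≡5 mod 8), so (4,5,3)→(4,-3,2)
flip: (4,-3,2)→(2,3,4)
translate: b→-1 (≡3 mod 4), so (2,3,4)→(2,-1,3)
reduced (well bottom): (2,-1,3) with a≤c, −a<b≤a
well minimum = a = 2

2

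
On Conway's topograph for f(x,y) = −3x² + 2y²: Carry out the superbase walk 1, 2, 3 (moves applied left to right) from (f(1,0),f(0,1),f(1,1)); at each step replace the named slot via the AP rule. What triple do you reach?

start (-3,2,-1) = (f(1,0),f(0,1),f(1,1))
replace slot 1: 2·(2+(-1)) − (-3) = 5 → (5,2,-1)
replace slot 2: 2·(5+(-1)) − 2 = 6 → (5,6,-1)
replace slot 3: 2·(5+6) − (-1) = 23 → (5,6,23)

5,6,23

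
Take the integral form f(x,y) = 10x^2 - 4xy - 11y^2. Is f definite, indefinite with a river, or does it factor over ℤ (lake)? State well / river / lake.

D = b²−4ac = (-4)² − 4·10·(-11) = 456
D > 0 non-square ⇒ indefinite ⇒ periodic river

river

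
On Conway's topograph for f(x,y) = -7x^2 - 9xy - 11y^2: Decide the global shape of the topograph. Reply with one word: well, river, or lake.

D = b²−4ac = (-9)² − 4·(-7)·(-11) = -227
D < 0 ⇒ definite ⇒ every region one sign ⇒ single well

well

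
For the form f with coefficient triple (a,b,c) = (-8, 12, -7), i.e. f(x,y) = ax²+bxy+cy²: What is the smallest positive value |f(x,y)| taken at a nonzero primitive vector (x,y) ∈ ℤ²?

translate: b→4 (≡-12 mod 16), so (8,-12,7)→(8,4,3)
flip: (8,4,3)→(3,-4,8)
translate: b→2 (≡-4 mod 6), so (3,-4,8)→(3,2,7)
reduced (well bottom): (3,2,7) with a≤c, −a<b≤a
well minimum |f| = |-3| = 3 (negative-definite)

3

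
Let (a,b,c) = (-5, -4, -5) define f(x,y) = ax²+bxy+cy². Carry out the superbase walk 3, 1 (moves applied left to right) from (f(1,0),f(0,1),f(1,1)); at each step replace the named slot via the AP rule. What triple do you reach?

start (-5,-5,-14) = (f(1,0),f(0,1),f(1,1))
replace slot 3: 2·((-5)+(-5)) − (-14) = -6 → (-5,-5,-6)
replace slot 1: 2·((-5)+(-6)) − (-5) = -17 → (-17,-5,-6)

-17,-5,-6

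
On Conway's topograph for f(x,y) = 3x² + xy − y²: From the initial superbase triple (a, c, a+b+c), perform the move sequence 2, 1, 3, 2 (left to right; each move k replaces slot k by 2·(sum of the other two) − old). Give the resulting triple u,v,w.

start (3,-1,3) = (f(1,0),f(0,1),f(1,1))
replace slot 2: 2·(3+3) − (-1) = 13 → (3,13,3)
replace slot 1: 2·(13+3) − 3 = 29 → (29,13,3)
replace slot 3: 2·(29+13) − 3 = 81 → (29,13,81)
replace slot 2: 2·(29+81) − 13 = 207 → (29,207,81)

29,207,81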